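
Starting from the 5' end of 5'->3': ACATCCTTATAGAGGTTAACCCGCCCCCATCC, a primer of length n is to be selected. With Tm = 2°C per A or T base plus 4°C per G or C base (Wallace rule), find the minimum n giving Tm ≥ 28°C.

n = 11

First 10 bases: ACATCCTTAT → Tm = 26°C (< 28°C)
First 11 bases: ACATCCTTATA → Tm = 28°C (≥ 28°C)
Each additional base adds 2°C (A/T) or 4°C (G/C), so Tm is non-decreasing in n; n = 11 is the first length to reach 28°C.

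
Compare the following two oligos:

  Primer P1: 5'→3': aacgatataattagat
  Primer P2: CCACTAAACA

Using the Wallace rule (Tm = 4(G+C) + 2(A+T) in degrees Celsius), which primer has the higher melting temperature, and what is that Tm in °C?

Primer P1, 38°C

Primer P1: A+T=13, G+C=3 → Tm = 2(13)+4(3) = 38°C
Primer P2: A+T=6, G+C=4 → Tm = 2(6)+4(4) = 28°C
38°C vs 28°C → primer P1 is higher.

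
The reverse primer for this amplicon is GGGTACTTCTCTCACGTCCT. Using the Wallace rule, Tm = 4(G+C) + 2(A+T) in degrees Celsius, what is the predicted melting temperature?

62°C

Counting bases: T=7, G=4, A=2, C=7
So N_AT = 9 and N_GC = 11.
Tm = 2(9) + 4(11) = 18 + 44 = 62°C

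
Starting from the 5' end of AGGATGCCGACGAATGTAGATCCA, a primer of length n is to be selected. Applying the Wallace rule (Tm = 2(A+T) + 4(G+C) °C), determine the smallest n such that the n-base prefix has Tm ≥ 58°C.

n = 19

First 18 bases: AGGATGCCGACGAATGTA → Tm = 54°C (< 58°C)
First 19 bases: AGGATGCCGACGAATGTAG → Tm = 58°C (≥ 58°C)
Each additional base adds 2°C (A/T) or 4°C (G/C), so Tm is non-decreasing in n; n = 19 is the first length to reach 58°C.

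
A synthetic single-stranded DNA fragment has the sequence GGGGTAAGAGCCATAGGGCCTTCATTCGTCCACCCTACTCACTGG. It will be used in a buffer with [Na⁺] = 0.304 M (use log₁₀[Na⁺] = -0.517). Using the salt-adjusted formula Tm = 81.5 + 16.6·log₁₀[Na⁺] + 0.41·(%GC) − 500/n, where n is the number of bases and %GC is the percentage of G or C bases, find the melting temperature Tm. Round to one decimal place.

85.5°C

Length n = 45. Scanning the sequence gives A=9, C=14, T=10, G=12.
G+C = 26, so %GC = 26/45 × 100 = 57.778%
Salt term: 16.6 × (-0.517) = -8.582
GC term: 0.41 × 57.778 = 23.689; length term: −500/45 = −11.111
Tm = 81.5 + (-8.582) + 23.689 − 11.111 = 85.496 → 85.5°C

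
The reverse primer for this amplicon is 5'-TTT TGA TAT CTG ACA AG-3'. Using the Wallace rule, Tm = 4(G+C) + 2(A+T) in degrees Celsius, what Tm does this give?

Scanning the sequence gives A=5, C=2, G=3, T=7.
A+T = 12, G+C = 5
Tm = 2(12) + 4(5) = 24 + 20 = 44°C

44°C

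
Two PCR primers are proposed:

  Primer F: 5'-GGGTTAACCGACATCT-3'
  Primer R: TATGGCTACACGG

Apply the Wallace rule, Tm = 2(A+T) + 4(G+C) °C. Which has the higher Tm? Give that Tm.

Primer F, 48°C

Primer F: A+T=8, G+C=8 → Tm = 2(8)+4(8) = 48°C
Primer R: A+T=6, G+C=7 → Tm = 2(6)+4(7) = 40°C
48°C vs 40°C → primer F is higher.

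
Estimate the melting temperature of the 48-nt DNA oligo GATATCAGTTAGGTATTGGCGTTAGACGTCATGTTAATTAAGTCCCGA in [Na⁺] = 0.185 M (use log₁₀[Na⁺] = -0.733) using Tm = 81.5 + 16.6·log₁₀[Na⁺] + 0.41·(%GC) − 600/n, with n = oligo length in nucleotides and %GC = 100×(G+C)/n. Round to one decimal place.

Length n = 48. Scanning the sequence gives G=12, A=13, C=7, T=16.
G+C = 19, so %GC = 19/48 × 100 = 39.583%
Salt term: 16.6 × (-0.733) = -12.168
GC term: 0.41 × 39.583 = 16.229; length term: −600/48 = −12.5
Tm = 81.5 + (-12.168) + 16.229 − 12.5 = 73.061 → 73.1°C

73.1°C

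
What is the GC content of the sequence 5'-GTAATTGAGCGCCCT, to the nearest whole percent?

53%

Scanning the sequence gives T=4, C=4, G=4, A=3.
G+C = 4 + 4 = 8 out of 15 bases
%GC = 8/15 × 100 = 53.33% ≈ 53%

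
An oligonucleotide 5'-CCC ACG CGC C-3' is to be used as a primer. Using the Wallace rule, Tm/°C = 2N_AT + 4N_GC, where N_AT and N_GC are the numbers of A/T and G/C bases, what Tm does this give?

Counting bases: T=0, C=7, G=2, A=1
So N_AT = 1 and N_GC = 9.
Tm = 2×1 + 4×9 = 38°C

38°C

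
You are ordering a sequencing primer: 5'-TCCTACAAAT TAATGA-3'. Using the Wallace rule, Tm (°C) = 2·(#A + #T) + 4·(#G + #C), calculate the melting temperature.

40°C

Base counts: T=5, C=3, A=7, G=1
So N_AT = 12 and N_GC = 4.
Tm = 4·4 + 2·12 = 16 + 24 = 40°C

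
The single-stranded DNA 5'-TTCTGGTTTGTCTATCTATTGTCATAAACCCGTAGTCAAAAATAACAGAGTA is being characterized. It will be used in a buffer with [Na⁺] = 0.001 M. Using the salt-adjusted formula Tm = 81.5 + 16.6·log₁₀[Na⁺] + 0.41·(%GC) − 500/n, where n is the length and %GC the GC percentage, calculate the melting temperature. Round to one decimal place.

35.5°C

Length n = 52. T=18, G=8, A=17, C=9
G+C = 17, so %GC = 17/52 × 100 = 32.692%
Salt term: 16.6 × (-3) = -49.8
GC term: 0.41 × 32.692 = 13.404; length term: −500/52 = −9.615
Tm = 81.5 + (-49.8) + 13.404 − 9.615 = 35.489 → 35.5°C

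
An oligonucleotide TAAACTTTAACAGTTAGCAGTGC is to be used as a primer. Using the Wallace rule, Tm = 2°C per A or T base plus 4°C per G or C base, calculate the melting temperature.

Scanning the sequence gives T=7, A=8, G=4, C=4.
AT pairs contribute 15, GC pairs contribute 8.
Tm = 2×15 + 4×8 = 62°C

62°C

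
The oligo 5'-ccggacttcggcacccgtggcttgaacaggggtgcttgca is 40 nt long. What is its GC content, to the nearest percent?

Base counts: C=12, G=14, A=6, T=8
G+C = 14 + 12 = 26 out of 40 bases
%GC = 26/40 × 100 = 65% ≈ 65%

65%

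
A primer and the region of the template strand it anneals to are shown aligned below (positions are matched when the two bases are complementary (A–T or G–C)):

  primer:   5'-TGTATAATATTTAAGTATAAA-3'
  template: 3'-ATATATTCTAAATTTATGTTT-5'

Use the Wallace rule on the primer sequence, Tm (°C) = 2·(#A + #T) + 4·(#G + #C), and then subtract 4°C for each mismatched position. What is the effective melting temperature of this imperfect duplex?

30°C

Primer base counts: A=10, T=9, G=2, C=0 → A+T=19, G+C=2
Perfect-match Tm = 2(19) + 4(2) = 38 + 8 = 46°C
Mismatches (positions where the bases are not complementary): 4 (at positions 2, 8, 15, 18)
Effective Tm = 46 − 4×4 = 46 − 16 = 30°C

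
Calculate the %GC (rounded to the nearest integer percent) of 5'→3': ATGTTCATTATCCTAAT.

24%

Counting bases: C=3, G=1, A=5, T=8
G+C = 1 + 3 = 4 out of 17 bases
%GC = 4/17 × 100 = 23.53% ≈ 24%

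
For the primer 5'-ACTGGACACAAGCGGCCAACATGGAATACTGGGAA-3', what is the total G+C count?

T=4, A=13, C=8, G=10
Total G or C: 10 + 8 = 18

18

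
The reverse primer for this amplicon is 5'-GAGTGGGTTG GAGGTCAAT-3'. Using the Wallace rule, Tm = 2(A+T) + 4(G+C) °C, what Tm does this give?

58°C

Base counts: A=4, G=9, T=5, C=1
So N_AT = 9 and N_GC = 10.
Tm = 2×9 + 4×10 = 58°C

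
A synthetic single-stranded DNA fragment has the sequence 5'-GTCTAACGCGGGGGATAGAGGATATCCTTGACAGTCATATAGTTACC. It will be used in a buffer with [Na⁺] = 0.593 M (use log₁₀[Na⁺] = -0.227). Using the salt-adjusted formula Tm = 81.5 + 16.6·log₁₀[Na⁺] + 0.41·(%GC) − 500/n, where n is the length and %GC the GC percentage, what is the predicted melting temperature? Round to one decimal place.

Length n = 47. Base counts: T=12, C=9, A=13, G=13
G+C = 22, so %GC = 22/47 × 100 = 46.809%
Salt term: 16.6 × (-0.227) = -3.768
GC term: 0.41 × 46.809 = 19.192; length term: −500/47 = −10.638
Tm = 81.5 + (-3.768) + 19.192 − 10.638 = 86.286 → 86.3°C

86.3°C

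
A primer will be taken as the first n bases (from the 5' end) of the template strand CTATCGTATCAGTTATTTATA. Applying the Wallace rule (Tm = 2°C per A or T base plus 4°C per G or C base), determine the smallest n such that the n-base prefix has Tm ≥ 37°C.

First 13 bases: CTATCGTATCAGT → Tm = 36°C (< 37°C)
First 14 bases: CTATCGTATCAGTT → Tm = 38°C (≥ 37°C)
Since every base adds ≥2°C, Tm only increases with n, so the threshold is first crossed at n = 14.

n = 14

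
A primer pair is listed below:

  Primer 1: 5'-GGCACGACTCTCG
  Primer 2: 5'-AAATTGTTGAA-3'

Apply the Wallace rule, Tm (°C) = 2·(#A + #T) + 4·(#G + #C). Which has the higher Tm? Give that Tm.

Primer 1, 44°C

Primer 1: A+T=4, G+C=9 → Tm = 2(4)+4(9) = 44°C
Primer 2: A+T=9, G+C=2 → Tm = 2(9)+4(2) = 26°C
44°C vs 26°C → primer 1 is higher.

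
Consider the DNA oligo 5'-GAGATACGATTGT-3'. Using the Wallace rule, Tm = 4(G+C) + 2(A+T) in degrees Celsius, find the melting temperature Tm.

C=1, A=4, G=4, T=4
A+T = 8, G+C = 5
Tm = 2(8) + 4(5) = 16 + 20 = 36°C

36°C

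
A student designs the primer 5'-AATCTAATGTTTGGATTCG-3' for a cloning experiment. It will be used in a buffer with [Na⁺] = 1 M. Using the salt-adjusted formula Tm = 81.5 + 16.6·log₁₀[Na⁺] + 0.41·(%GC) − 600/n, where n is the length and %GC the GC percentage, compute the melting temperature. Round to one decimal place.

62.9°C

Length n = 19. C=2, A=5, G=4, T=8
G+C = 6, so %GC = 6/19 × 100 = 31.579%
Salt term: 16.6 × (0) = 0
GC term: 0.41 × 31.579 = 12.947; length term: −600/19 = −31.579
Tm = 81.5 + (0) + 12.947 − 31.579 = 62.868 → 62.9°C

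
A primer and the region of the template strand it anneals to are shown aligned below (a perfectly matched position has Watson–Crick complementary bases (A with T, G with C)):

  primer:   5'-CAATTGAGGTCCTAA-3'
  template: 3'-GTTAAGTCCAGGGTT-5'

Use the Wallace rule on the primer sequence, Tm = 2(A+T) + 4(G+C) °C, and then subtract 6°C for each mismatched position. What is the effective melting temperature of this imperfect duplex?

Primer base counts: A=5, T=4, G=3, C=3 → A+T=9, G+C=6
Perfect-match Tm = 2(9) + 4(6) = 18 + 24 = 42°C
Mismatches (positions where the bases are not complementary): 2 (at positions 6, 13)
Effective Tm = 42 − 2×6 = 42 − 12 = 30°C

30°C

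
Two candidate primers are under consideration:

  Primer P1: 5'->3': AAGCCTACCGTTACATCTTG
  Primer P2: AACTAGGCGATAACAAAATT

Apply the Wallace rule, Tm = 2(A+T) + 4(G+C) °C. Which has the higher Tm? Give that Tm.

Primer P1: A+T=11, G+C=9 → Tm = 2(11)+4(9) = 58°C
Primer P2: A+T=14, G+C=6 → Tm = 2(14)+4(6) = 52°C
58°C vs 52°C → primer P1 is higher.

Primer P1, 58°C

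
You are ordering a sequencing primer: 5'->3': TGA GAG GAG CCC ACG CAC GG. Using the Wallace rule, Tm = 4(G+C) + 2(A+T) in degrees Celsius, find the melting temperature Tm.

68°C

T=1, C=6, G=8, A=5
So N_AT = 6 and N_GC = 14.
Tm = 2×6 + 4×14 = 68°C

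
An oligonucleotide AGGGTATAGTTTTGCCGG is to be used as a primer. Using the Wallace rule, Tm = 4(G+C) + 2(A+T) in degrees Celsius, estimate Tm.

Scanning the sequence gives A=3, T=6, C=2, G=7.
AT pairs contribute 9, GC pairs contribute 9.
Tm = 2×9 + 4×9 = 54°C

54°C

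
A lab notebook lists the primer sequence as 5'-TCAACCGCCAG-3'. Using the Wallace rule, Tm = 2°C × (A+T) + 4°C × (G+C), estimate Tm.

C=5, T=1, G=2, A=3
A+T = 4, G+C = 7
Tm = 2×4 + 4×7 = 36°C

36°C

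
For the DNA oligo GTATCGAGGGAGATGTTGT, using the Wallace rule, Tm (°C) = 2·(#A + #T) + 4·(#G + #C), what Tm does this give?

56°C

Counting bases: A=4, T=6, C=1, G=8
AT pairs contribute 10, GC pairs contribute 9.
Tm = 2(10) + 4(9) = 20 + 36 = 56°C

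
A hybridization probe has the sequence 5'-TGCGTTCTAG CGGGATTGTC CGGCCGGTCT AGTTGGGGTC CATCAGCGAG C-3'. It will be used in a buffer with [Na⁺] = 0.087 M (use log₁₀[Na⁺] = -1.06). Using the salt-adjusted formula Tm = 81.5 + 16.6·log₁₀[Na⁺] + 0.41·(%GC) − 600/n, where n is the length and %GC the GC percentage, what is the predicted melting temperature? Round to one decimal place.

77.9°C

Length n = 51. T=13, G=19, C=13, A=6
G+C = 32, so %GC = 32/51 × 100 = 62.745%
Salt term: 16.6 × (-1.06) = -17.596
GC term: 0.41 × 62.745 = 25.725; length term: −600/51 = −11.765
Tm = 81.5 + (-17.596) + 25.725 − 11.765 = 77.864 → 77.9°C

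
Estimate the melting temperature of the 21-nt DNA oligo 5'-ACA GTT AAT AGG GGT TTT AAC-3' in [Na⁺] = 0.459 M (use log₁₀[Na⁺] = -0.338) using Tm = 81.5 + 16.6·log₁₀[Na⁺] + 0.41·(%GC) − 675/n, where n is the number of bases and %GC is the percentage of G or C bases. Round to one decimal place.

57.4°C

Length n = 21. Counting bases: G=5, T=7, A=7, C=2
G+C = 7, so %GC = 7/21 × 100 = 33.333%
Salt term: 16.6 × (-0.338) = -5.611
GC term: 0.41 × 33.333 = 13.667; length term: −675/21 = −32.143
Tm = 81.5 + (-5.611) + 13.667 − 32.143 = 57.413 → 57.4°C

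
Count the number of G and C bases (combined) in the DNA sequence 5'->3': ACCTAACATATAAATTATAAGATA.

4

A=13, G=1, T=7, C=3
Total G or C: 1 + 3 = 4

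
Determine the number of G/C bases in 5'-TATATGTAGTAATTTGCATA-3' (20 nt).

4

A=7, T=9, C=1, G=3
Total G or C: 3 + 1 = 4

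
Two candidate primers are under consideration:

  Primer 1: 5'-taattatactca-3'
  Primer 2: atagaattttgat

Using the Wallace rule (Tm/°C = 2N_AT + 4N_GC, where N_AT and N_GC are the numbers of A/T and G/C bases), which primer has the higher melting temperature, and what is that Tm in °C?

Primer 1: A+T=10, G+C=2 → Tm = 2(10)+4(2) = 28°C
Primer 2: A+T=11, G+C=2 → Tm = 2(11)+4(2) = 30°C
28°C vs 30°C → primer 2 is higher.

Primer 2, 30°C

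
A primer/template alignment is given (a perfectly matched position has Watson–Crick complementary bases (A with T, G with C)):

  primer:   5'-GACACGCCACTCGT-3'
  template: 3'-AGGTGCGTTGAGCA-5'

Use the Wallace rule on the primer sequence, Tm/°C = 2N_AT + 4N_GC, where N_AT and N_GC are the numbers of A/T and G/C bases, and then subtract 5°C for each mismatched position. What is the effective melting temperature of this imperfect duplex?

Primer base counts: A=3, T=2, G=3, C=6 → A+T=5, G+C=9
Perfect-match Tm = 2(5) + 4(9) = 10 + 36 = 46°C
Mismatches (positions where the bases are not complementary): 3 (at positions 1, 2, 8)
Effective Tm = 46 − 3×5 = 46 − 15 = 31°C

31°C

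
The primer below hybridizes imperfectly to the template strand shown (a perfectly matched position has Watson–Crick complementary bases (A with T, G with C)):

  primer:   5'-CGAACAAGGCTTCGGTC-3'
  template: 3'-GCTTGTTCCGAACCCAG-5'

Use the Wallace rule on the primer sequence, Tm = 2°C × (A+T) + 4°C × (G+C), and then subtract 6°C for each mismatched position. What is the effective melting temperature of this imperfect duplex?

Primer base counts: A=4, T=3, G=5, C=5 → A+T=7, G+C=10
Perfect-match Tm = 2(7) + 4(10) = 14 + 40 = 54°C
Mismatches (positions where the bases are not complementary): 1 (at position 13)
Effective Tm = 54 − 1×6 = 54 − 6 = 48°C

48°C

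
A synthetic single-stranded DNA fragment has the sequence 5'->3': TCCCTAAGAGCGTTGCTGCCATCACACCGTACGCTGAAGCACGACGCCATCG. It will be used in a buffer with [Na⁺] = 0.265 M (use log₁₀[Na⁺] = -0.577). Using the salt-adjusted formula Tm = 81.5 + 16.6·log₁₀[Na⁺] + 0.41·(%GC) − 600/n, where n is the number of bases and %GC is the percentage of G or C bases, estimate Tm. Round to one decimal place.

Length n = 52. G=12, A=12, T=9, C=19
G+C = 31, so %GC = 31/52 × 100 = 59.615%
Salt term: 16.6 × (-0.577) = -9.578
GC term: 0.41 × 59.615 = 24.442; length term: −600/52 = −11.538
Tm = 81.5 + (-9.578) + 24.442 − 11.538 = 84.826 → 84.8°C

84.8°C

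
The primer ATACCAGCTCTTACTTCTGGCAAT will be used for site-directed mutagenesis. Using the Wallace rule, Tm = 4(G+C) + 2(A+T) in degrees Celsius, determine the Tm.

Counting bases: T=8, G=3, C=7, A=6
So N_AT = 14 and N_GC = 10.
Tm = 2(14) + 4(10) = 28 + 40 = 68°C

68°C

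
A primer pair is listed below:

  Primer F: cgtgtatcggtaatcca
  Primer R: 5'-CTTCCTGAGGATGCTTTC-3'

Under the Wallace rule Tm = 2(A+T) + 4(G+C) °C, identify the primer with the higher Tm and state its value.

Primer F: A+T=9, G+C=8 → Tm = 2(9)+4(8) = 50°C
Primer R: A+T=9, G+C=9 → Tm = 2(9)+4(9) = 54°C
50°C vs 54°C → primer R is higher.

Primer R, 54°C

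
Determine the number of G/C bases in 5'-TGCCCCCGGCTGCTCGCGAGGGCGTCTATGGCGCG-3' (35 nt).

Counting bases: C=13, G=14, A=2, T=6
G+C = 14 + 13 = 27

27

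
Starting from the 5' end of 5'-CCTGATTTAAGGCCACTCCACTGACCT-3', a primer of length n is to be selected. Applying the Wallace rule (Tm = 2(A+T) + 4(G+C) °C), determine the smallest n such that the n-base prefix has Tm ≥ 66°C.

First 21 bases: CCTGATTTAAGGCCACTCCAC → Tm = 64°C (< 66°C)
First 22 bases: CCTGATTTAAGGCCACTCCACT → Tm = 66°C (≥ 66°C)
Each additional base adds 2°C (A/T) or 4°C (G/C), so Tm is non-decreasing in n; n = 22 is the first length to reach 66°C.

n = 22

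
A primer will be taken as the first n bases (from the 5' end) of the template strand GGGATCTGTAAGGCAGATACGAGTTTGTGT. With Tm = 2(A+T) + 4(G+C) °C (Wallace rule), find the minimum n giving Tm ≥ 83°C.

n = 29

First 28 bases: GGGATCTGTAAGGCAGATACGAGTTTGT → Tm = 82°C (< 83°C)
First 29 bases: GGGATCTGTAAGGCAGATACGAGTTTGTG → Tm = 86°C (≥ 83°C)
Since every base adds ≥2°C, Tm only increases with n, so the threshold is first crossed at n = 29.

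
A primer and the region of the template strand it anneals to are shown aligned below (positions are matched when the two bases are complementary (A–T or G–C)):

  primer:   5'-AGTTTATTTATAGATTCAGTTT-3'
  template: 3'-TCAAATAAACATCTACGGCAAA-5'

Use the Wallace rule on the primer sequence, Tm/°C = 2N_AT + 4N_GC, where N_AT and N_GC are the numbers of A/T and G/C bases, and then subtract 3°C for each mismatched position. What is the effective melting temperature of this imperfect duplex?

43°C

Primer base counts: A=6, T=12, G=3, C=1 → A+T=18, G+C=4
Perfect-match Tm = 2(18) + 4(4) = 36 + 16 = 52°C
Mismatches (positions where the bases are not complementary): 3 (at positions 10, 16, 18)
Effective Tm = 52 − 3×3 = 52 − 9 = 43°C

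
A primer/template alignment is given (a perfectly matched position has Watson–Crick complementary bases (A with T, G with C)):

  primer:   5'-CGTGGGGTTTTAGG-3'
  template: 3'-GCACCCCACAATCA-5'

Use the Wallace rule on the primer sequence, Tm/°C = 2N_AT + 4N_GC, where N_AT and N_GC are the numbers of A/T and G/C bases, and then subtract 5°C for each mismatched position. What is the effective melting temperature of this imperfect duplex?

34°C

Primer base counts: A=1, T=5, G=7, C=1 → A+T=6, G+C=8
Perfect-match Tm = 2(6) + 4(8) = 12 + 32 = 44°C
Mismatches (positions where the bases are not complementary): 2 (at positions 9, 14)
Effective Tm = 44 − 2×5 = 44 − 10 = 34°C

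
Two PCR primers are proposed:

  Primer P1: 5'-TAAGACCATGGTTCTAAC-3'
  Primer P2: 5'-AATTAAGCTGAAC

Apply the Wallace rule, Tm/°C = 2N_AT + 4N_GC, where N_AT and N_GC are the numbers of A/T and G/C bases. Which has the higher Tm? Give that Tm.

Primer P1, 50°C

Primer P1: A+T=11, G+C=7 → Tm = 2(11)+4(7) = 50°C
Primer P2: A+T=9, G+C=4 → Tm = 2(9)+4(4) = 34°C
50°C vs 34°C → primer P1 is higher.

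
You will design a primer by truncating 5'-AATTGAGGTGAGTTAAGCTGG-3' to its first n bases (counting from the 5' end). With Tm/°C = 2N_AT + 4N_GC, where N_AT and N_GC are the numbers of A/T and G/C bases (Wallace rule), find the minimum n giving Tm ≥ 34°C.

First 11 bases: AATTGAGGTGA → Tm = 30°C (< 34°C)
First 12 bases: AATTGAGGTGAG → Tm = 34°C (≥ 34°C)
Each additional base adds 2°C (A/T) or 4°C (G/C), so Tm is non-decreasing in n; n = 12 is the first length to reach 34°C.

n = 12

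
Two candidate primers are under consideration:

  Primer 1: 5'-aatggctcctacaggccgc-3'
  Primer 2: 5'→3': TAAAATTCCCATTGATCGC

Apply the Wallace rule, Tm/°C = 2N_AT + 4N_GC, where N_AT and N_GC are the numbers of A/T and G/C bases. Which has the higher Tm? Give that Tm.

Primer 1: A+T=7, G+C=12 → Tm = 2(7)+4(12) = 62°C
Primer 2: A+T=12, G+C=7 → Tm = 2(12)+4(7) = 52°C
62°C vs 52°C → primer 1 is higher.

Primer 1, 62°C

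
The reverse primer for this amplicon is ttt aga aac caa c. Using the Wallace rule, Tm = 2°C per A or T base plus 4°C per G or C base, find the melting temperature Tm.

34°C

Base counts: A=6, C=3, T=3, G=1
A+T = 9, G+C = 4
Tm = 2×9 + 4×4 = 34°C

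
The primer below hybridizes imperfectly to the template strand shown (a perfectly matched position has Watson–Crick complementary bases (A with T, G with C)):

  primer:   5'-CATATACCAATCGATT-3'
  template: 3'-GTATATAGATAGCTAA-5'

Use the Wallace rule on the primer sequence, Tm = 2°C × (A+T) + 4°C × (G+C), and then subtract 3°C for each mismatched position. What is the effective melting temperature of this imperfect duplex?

36°C

Primer base counts: A=6, T=5, G=1, C=4 → A+T=11, G+C=5
Perfect-match Tm = 2(11) + 4(5) = 22 + 20 = 42°C
Mismatches (positions where the bases are not complementary): 2 (at positions 7, 9)
Effective Tm = 42 − 2×3 = 42 − 6 = 36°C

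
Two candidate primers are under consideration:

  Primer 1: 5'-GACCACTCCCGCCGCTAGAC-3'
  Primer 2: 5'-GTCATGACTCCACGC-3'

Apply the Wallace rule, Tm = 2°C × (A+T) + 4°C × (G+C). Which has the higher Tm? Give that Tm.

Primer 1, 68°C

Primer 1: A+T=6, G+C=14 → Tm = 2(6)+4(14) = 68°C
Primer 2: A+T=6, G+C=9 → Tm = 2(6)+4(9) = 48°C
68°C vs 48°C → primer 1 is higher.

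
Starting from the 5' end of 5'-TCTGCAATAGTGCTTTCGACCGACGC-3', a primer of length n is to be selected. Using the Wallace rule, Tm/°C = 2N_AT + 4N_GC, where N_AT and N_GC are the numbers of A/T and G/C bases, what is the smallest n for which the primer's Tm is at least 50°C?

First 17 bases: TCTGCAATAGTGCTTTC → Tm = 48°C (< 50°C)
First 18 bases: TCTGCAATAGTGCTTTCG → Tm = 52°C (≥ 50°C)
Since every base adds ≥2°C, Tm only increases with n, so the threshold is first crossed at n = 18.

n = 18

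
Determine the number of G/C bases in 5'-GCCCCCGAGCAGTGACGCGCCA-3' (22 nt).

Base counts: G=7, C=10, A=4, T=1
Total G or C: 7 + 10 = 17

17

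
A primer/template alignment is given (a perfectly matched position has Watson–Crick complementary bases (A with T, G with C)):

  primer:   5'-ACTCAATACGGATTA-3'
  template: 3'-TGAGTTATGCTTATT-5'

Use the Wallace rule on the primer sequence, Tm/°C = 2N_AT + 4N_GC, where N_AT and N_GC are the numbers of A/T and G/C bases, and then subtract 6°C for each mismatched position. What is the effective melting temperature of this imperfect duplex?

28°C

Primer base counts: A=6, T=4, G=2, C=3 → A+T=10, G+C=5
Perfect-match Tm = 2(10) + 4(5) = 20 + 20 = 40°C
Mismatches (positions where the bases are not complementary): 2 (at positions 11, 14)
Effective Tm = 40 − 2×6 = 40 − 12 = 28°C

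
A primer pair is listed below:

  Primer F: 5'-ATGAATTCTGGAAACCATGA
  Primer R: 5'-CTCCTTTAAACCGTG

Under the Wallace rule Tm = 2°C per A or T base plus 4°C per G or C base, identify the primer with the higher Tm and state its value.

Primer F, 54°C

Primer F: A+T=13, G+C=7 → Tm = 2(13)+4(7) = 54°C
Primer R: A+T=8, G+C=7 → Tm = 2(8)+4(7) = 44°C
54°C vs 44°C → primer F is higher.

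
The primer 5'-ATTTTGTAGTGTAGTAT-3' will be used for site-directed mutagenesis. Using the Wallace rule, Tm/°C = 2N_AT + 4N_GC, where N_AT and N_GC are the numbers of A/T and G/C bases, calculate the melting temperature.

T=9, G=4, C=0, A=4
A+T = 13, G+C = 4
Tm = 4·4 + 2·13 = 16 + 26 = 42°C

42°C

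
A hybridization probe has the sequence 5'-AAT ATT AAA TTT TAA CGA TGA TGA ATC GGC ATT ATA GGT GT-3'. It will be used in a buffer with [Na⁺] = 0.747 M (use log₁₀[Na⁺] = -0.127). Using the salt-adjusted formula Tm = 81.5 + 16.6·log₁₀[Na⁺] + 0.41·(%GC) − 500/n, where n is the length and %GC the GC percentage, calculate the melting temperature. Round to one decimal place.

Length n = 41. Counting bases: A=15, C=3, G=8, T=15
G+C = 11, so %GC = 11/41 × 100 = 26.829%
Salt term: 16.6 × (-0.127) = -2.108
GC term: 0.41 × 26.829 = 11; length term: −500/41 = −12.195
Tm = 81.5 + (-2.108) + 11 − 12.195 = 78.197 → 78.2°C

78.2°C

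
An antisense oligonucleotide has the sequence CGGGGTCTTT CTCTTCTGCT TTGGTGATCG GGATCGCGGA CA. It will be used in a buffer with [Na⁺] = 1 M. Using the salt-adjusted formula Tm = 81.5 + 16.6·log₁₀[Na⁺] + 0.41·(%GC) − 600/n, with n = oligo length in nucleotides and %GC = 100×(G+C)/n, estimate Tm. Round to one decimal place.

Length n = 42. A=4, C=10, G=14, T=14
G+C = 24, so %GC = 24/42 × 100 = 57.143%
Salt term: 16.6 × (0) = 0
GC term: 0.41 × 57.143 = 23.429; length term: −600/42 = −14.286
Tm = 81.5 + (0) + 23.429 − 14.286 = 90.643 → 90.6°C

90.6°C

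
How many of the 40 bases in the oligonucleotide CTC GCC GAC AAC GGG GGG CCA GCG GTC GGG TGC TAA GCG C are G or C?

30

Counting bases: A=6, C=13, T=4, G=17
Total G or C: 17 + 13 = 30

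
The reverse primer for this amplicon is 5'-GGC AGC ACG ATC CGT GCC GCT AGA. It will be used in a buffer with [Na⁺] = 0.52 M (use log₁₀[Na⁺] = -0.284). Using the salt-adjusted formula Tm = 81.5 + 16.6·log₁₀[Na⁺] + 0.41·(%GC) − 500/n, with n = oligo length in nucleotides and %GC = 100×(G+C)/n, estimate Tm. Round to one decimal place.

Length n = 24. Counting bases: T=3, A=5, G=8, C=8
G+C = 16, so %GC = 16/24 × 100 = 66.667%
Salt term: 16.6 × (-0.284) = -4.714
GC term: 0.41 × 66.667 = 27.333; length term: −500/24 = −20.833
Tm = 81.5 + (-4.714) + 27.333 − 20.833 = 83.286 → 83.3°C

83.3°C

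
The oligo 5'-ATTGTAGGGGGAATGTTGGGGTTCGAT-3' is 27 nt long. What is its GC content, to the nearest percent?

48%

Base counts: A=5, G=12, C=1, T=9
G+C = 12 + 1 = 13 out of 27 bases
%GC = 13/27 × 100 = 48.15% ≈ 48%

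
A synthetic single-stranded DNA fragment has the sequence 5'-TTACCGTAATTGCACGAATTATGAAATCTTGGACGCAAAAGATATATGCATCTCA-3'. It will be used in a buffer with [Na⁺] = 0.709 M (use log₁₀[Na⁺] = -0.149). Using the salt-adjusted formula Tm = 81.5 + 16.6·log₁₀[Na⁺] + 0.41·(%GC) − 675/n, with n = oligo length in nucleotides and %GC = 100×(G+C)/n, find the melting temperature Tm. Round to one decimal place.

80.9°C

Length n = 55. Scanning the sequence gives G=9, A=20, C=10, T=16.
G+C = 19, so %GC = 19/55 × 100 = 34.545%
Salt term: 16.6 × (-0.149) = -2.473
GC term: 0.41 × 34.545 = 14.163; length term: −675/55 = −12.273
Tm = 81.5 + (-2.473) + 14.163 − 12.273 = 80.917 → 80.9°C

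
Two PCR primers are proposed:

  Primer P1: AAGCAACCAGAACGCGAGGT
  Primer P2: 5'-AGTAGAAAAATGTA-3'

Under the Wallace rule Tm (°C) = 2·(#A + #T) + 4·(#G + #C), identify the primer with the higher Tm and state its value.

Primer P1, 62°C

Primer P1: A+T=9, G+C=11 → Tm = 2(9)+4(11) = 62°C
Primer P2: A+T=11, G+C=3 → Tm = 2(11)+4(3) = 34°C
62°C vs 34°C → primer P1 is higher.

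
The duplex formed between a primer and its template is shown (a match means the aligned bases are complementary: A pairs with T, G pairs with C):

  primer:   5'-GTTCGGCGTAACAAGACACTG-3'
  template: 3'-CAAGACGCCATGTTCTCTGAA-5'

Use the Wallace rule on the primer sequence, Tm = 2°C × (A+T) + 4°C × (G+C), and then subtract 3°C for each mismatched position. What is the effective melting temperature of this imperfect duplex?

49°C

Primer base counts: A=6, T=4, G=6, C=5 → A+T=10, G+C=11
Perfect-match Tm = 2(10) + 4(11) = 20 + 44 = 64°C
Mismatches (positions where the bases are not complementary): 5 (at positions 5, 9, 10, 17, 21)
Effective Tm = 64 − 5×3 = 64 − 15 = 49°C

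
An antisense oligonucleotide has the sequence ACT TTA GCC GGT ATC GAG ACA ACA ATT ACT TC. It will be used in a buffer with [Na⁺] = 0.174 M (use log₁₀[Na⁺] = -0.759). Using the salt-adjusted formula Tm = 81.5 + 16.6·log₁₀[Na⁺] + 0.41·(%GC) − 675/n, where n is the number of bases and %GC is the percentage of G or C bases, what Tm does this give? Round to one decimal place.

64.5°C

Length n = 32. Base counts: C=8, G=5, T=9, A=10
G+C = 13, so %GC = 13/32 × 100 = 40.625%
Salt term: 16.6 × (-0.759) = -12.599
GC term: 0.41 × 40.625 = 16.656; length term: −675/32 = −21.094
Tm = 81.5 + (-12.599) + 16.656 − 21.094 = 64.463 → 64.5°C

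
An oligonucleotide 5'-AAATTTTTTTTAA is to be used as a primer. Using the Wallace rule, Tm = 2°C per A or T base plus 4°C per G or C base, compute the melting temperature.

26°C

Counting bases: T=8, G=0, A=5, C=0
A+T = 13, G+C = 0
Tm = 4·0 + 2·13 = 0 + 26 = 26°C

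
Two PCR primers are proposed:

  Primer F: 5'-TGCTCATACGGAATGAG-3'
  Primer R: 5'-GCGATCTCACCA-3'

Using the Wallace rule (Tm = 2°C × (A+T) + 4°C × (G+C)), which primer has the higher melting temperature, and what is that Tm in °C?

Primer F: A+T=9, G+C=8 → Tm = 2(9)+4(8) = 50°C
Primer R: A+T=5, G+C=7 → Tm = 2(5)+4(7) = 38°C
50°C vs 38°C → primer F is higher.

Primer F, 50°C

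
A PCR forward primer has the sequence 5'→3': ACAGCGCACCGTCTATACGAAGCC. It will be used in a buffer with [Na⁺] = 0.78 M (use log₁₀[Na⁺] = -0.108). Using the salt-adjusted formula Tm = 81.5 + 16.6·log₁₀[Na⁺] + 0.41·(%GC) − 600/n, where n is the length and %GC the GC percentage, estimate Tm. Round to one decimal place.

78.6°C

Length n = 24. T=3, G=5, A=7, C=9
G+C = 14, so %GC = 14/24 × 100 = 58.333%
Salt term: 16.6 × (-0.108) = -1.793
GC term: 0.41 × 58.333 = 23.917; length term: −600/24 = −25
Tm = 81.5 + (-1.793) + 23.917 − 25 = 78.624 → 78.6°C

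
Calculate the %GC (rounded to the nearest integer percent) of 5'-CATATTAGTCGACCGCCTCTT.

48%

Scanning the sequence gives G=3, A=4, T=7, C=7.
G+C = 3 + 7 = 10 out of 21 bases
%GC = 10/21 × 100 = 47.62% ≈ 48%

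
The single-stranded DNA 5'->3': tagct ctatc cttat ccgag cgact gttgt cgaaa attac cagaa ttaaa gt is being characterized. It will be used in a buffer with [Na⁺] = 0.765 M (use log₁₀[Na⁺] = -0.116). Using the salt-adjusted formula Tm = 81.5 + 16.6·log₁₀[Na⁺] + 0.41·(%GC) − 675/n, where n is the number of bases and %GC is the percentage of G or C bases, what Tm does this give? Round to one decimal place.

Length n = 52. Scanning the sequence gives C=11, T=16, G=9, A=16.
G+C = 20, so %GC = 20/52 × 100 = 38.462%
Salt term: 16.6 × (-0.116) = -1.926
GC term: 0.41 × 38.462 = 15.769; length term: −675/52 = −12.981
Tm = 81.5 + (-1.926) + 15.769 − 12.981 = 82.362 → 82.4°C

82.4°C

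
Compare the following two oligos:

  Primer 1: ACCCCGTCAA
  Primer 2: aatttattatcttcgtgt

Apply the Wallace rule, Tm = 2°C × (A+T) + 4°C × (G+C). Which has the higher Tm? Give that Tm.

Primer 2, 44°C

Primer 1: A+T=4, G+C=6 → Tm = 2(4)+4(6) = 32°C
Primer 2: A+T=14, G+C=4 → Tm = 2(14)+4(4) = 44°C
32°C vs 44°C → primer 2 is higher.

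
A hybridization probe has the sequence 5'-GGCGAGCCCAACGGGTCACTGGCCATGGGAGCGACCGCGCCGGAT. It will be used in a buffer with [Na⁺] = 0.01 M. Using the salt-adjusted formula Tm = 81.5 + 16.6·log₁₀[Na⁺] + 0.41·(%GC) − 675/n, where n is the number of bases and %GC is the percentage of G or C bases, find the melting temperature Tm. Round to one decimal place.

63.4°C

Length n = 45. T=4, C=15, A=8, G=18
G+C = 33, so %GC = 33/45 × 100 = 73.333%
Salt term: 16.6 × (-2) = -33.2
GC term: 0.41 × 73.333 = 30.067; length term: −675/45 = −15
Tm = 81.5 + (-33.2) + 30.067 − 15 = 63.367 → 63.4°C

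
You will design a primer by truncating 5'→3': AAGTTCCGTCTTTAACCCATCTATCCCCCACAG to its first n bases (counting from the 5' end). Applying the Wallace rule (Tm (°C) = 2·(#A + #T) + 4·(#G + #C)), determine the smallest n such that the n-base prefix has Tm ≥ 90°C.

n = 31

First 30 bases: AAGTTCCGTCTTTAACCCATCTATCCCCCA → Tm = 88°C (< 90°C)
First 31 bases: AAGTTCCGTCTTTAACCCATCTATCCCCCAC → Tm = 92°C (≥ 90°C)
Each additional base adds 2°C (A/T) or 4°C (G/C), so Tm is non-decreasing in n; n = 31 is the first length to reach 90°C.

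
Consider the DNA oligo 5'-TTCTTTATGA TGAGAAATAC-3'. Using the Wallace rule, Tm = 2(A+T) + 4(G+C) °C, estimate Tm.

50°C

T=8, C=2, A=7, G=3
So N_AT = 15 and N_GC = 5.
Tm = 4·5 + 2·15 = 20 + 30 = 50°C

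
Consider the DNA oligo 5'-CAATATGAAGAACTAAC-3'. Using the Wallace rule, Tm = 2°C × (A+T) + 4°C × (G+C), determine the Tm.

44°C

T=3, A=9, G=2, C=3
A+T = 12, G+C = 5
Tm = 2×12 + 4×5 = 44°C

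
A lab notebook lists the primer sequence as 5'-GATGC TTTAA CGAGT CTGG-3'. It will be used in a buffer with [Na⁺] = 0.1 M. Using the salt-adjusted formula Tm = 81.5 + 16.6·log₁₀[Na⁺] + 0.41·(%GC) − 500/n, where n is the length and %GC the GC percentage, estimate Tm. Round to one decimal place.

Length n = 19. Scanning the sequence gives G=6, C=3, T=6, A=4.
G+C = 9, so %GC = 9/19 × 100 = 47.368%
Salt term: 16.6 × (-1) = -16.6
GC term: 0.41 × 47.368 = 19.421; length term: −500/19 = −26.316
Tm = 81.5 + (-16.6) + 19.421 − 26.316 = 58.005 → 58.0°C

58.0°C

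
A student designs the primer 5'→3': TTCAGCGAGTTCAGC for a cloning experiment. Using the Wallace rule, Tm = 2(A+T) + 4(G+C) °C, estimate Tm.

46°C

Scanning the sequence gives G=4, C=4, T=4, A=3.
AT pairs contribute 7, GC pairs contribute 8.
Tm = 4·8 + 2·7 = 32 + 14 = 46°C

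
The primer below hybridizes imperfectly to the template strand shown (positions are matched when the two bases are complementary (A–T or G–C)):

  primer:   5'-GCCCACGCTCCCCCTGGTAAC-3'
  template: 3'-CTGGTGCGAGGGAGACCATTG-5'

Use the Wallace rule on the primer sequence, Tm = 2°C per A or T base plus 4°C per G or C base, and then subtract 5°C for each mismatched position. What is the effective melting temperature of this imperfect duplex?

62°C

Primer base counts: A=3, T=3, G=4, C=11 → A+T=6, G+C=15
Perfect-match Tm = 2(6) + 4(15) = 12 + 60 = 72°C
Mismatches (positions where the bases are not complementary): 2 (at positions 2, 13)
Effective Tm = 72 − 2×5 = 72 − 10 = 62°C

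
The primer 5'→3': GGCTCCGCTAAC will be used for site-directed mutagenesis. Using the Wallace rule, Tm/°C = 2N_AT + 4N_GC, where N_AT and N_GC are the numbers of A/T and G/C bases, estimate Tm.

Counting bases: C=5, T=2, A=2, G=3
AT pairs contribute 4, GC pairs contribute 8.
Tm = 4·8 + 2·4 = 32 + 8 = 40°C

40°C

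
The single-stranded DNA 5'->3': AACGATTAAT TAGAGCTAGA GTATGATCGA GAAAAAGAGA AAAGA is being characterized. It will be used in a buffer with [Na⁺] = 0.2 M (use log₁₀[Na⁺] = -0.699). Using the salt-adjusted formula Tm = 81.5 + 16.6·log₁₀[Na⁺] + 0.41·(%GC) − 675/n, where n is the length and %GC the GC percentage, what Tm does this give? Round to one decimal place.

67.7°C

Length n = 45. T=8, A=23, C=3, G=11
G+C = 14, so %GC = 14/45 × 100 = 31.111%
Salt term: 16.6 × (-0.699) = -11.603
GC term: 0.41 × 31.111 = 12.756; length term: −675/45 = −15
Tm = 81.5 + (-11.603) + 12.756 − 15 = 67.653 → 67.7°C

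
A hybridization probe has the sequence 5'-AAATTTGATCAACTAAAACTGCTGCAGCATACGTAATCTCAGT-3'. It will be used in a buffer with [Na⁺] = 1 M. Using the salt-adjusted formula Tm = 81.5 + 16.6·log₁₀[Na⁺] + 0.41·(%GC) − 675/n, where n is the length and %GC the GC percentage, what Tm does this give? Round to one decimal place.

Length n = 43. T=12, G=6, C=9, A=16
G+C = 15, so %GC = 15/43 × 100 = 34.884%
Salt term: 16.6 × (0) = 0
GC term: 0.41 × 34.884 = 14.302; length term: −675/43 = −15.698
Tm = 81.5 + (0) + 14.302 − 15.698 = 80.104 → 80.1°C

80.1°C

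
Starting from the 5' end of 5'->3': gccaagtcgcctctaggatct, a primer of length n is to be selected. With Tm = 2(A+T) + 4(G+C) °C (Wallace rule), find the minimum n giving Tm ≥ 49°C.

n = 16

First 15 bases: GCCAAGTCGCCTCTA → Tm = 48°C (< 49°C)
First 16 bases: GCCAAGTCGCCTCTAG → Tm = 52°C (≥ 49°C)
Each additional base adds 2°C (A/T) or 4°C (G/C), so Tm is non-decreasing in n; n = 16 is the first length to reach 49°C.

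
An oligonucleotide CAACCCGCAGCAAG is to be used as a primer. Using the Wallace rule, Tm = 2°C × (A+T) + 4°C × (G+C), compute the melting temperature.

Base counts: G=3, C=6, T=0, A=5
AT pairs contribute 5, GC pairs contribute 9.
Tm = 2(5) + 4(9) = 10 + 36 = 46°C

46°C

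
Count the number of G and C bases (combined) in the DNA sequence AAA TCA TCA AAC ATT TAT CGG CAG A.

8

Scanning the sequence gives G=3, A=11, C=5, T=6.
G+C = 3 + 5 = 8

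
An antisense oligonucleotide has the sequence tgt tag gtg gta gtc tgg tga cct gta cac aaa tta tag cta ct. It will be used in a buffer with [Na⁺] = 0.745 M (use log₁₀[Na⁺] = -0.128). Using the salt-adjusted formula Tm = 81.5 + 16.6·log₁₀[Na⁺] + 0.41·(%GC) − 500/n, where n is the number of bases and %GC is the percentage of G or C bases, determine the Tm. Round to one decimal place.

Length n = 44. Scanning the sequence gives C=7, A=11, G=11, T=15.
G+C = 18, so %GC = 18/44 × 100 = 40.909%
Salt term: 16.6 × (-0.128) = -2.125
GC term: 0.41 × 40.909 = 16.773; length term: −500/44 = −11.364
Tm = 81.5 + (-2.125) + 16.773 − 11.364 = 84.784 → 84.8°C

84.8°C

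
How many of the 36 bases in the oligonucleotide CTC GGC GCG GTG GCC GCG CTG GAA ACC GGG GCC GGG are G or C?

C=12, A=3, G=18, T=3
G+C = 18 + 12 = 30

30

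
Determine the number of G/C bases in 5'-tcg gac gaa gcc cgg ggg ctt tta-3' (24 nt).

15

Base counts: A=4, T=5, C=6, G=9
Total G or C: 9 + 6 = 15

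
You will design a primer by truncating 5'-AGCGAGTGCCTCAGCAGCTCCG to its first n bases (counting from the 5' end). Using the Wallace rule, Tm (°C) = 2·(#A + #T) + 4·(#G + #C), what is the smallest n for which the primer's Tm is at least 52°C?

First 15 bases: AGCGAGTGCCTCAGC → Tm = 50°C (< 52°C)
First 16 bases: AGCGAGTGCCTCAGCA → Tm = 52°C (≥ 52°C)
Each additional base adds 2°C (A/T) or 4°C (G/C), so Tm is non-decreasing in n; n = 16 is the first length to reach 52°C.

n = 16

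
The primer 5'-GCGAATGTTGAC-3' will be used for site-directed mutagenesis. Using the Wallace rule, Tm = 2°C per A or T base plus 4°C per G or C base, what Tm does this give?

36°C

Base counts: C=2, T=3, G=4, A=3
So N_AT = 6 and N_GC = 6.
Tm = 2×6 + 4×6 = 36°C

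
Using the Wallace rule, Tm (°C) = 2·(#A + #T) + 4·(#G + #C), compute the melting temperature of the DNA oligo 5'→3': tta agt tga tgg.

T=5, C=0, G=4, A=3
AT pairs contribute 8, GC pairs contribute 4.
Tm = 2×8 + 4×4 = 32°C

32°C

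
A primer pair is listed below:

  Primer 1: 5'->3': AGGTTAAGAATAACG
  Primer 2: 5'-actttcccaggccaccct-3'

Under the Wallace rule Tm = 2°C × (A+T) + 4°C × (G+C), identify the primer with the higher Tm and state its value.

Primer 2, 58°C

Primer 1: A+T=10, G+C=5 → Tm = 2(10)+4(5) = 40°C
Primer 2: A+T=7, G+C=11 → Tm = 2(7)+4(11) = 58°C
40°C vs 58°C → primer 2 is higher.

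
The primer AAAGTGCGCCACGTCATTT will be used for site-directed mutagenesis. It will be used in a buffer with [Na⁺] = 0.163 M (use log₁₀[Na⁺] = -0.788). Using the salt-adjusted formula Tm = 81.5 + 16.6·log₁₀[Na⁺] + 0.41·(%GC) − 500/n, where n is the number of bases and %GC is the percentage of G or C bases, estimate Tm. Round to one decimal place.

Length n = 19. Counting bases: A=5, T=5, G=4, C=5
G+C = 9, so %GC = 9/19 × 100 = 47.368%
Salt term: 16.6 × (-0.788) = -13.081
GC term: 0.41 × 47.368 = 19.421; length term: −500/19 = −26.316
Tm = 81.5 + (-13.081) + 19.421 − 26.316 = 61.524 → 61.5°C

61.5°C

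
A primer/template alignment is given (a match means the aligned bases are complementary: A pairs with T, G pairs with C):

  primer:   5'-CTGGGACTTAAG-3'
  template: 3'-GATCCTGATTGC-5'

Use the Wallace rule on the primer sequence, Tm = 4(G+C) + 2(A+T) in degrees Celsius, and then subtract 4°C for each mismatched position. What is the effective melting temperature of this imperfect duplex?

Primer base counts: A=3, T=3, G=4, C=2 → A+T=6, G+C=6
Perfect-match Tm = 2(6) + 4(6) = 12 + 24 = 36°C
Mismatches (positions where the bases are not complementary): 3 (at positions 3, 9, 11)
Effective Tm = 36 − 3×4 = 36 − 12 = 24°C

24°C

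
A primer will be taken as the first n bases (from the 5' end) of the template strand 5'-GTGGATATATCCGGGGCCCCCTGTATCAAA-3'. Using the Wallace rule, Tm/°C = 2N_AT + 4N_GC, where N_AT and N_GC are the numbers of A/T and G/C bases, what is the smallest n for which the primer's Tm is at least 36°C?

n = 13

First 12 bases: GTGGATATATCC → Tm = 34°C (< 36°C)
First 13 bases: GTGGATATATCCG → Tm = 38°C (≥ 36°C)
Since every base adds ≥2°C, Tm only increases with n, so the threshold is first crossed at n = 13.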